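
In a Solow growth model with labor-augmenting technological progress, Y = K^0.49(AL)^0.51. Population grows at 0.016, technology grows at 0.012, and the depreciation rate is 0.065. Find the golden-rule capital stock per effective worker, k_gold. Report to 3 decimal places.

k_gold ≈ 26.009

n + g + δ = 0.016 + 0.012 + 0.065 = 0.093.
At the golden rule the marginal product of capital equals n+g+δ: 0.49·k^(0.49−1) = 0.093. Solving, k_gold = (0.49/0.093)^(1/0.51) ≈ 26.0090.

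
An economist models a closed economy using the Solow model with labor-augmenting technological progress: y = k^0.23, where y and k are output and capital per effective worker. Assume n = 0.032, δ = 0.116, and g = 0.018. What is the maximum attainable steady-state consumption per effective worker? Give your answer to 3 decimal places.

c_gold ≈ 0.849

n + g + δ = 0.032 + 0.018 + 0.116 = 0.166.
At the golden rule the marginal product of capital equals n+g+δ: 0.23·k^(0.23−1) = 0.166. Solving, k_gold = (0.23/0.166)^(1/0.77) ≈ 1.5273.
y_gold = 1.5273^0.23 ≈ 1.1023.
c_gold = y_gold − (n+g+δ)·k_gold = 1.1023 − 0.166·1.5273 ≈ 0.8488.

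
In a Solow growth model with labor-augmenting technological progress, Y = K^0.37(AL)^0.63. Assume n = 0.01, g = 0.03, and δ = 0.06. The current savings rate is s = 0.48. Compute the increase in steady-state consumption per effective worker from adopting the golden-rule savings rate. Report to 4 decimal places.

Break-even investment rate: n + g + δ = 0.01 + 0.03 + 0.06 = 0.1.
Current steady state (s = 0.48): k* = (0.48/0.1)^(1/0.63) ≈ 12.0597, y* = 12.0597^0.37 ≈ 2.5124, c* = (1−0.48)·2.5124 ≈ 1.3065.
Maximizing c = f(k) − (n+g+δ)·k gives f'(k) = n+g+δ, i.e. 0.37·k^(0.37−1) = 0.1, so k_gold = (0.37/0.1)^(1/0.63) ≈ 7.9782.
y_gold = 7.9782^0.37 ≈ 2.1563, c_gold = y_gold − 0.1·k_gold ≈ 1.3585.
Gain: Δc = 1.3585 − 1.3065 ≈ 0.0520.

Δc ≈ 0.0520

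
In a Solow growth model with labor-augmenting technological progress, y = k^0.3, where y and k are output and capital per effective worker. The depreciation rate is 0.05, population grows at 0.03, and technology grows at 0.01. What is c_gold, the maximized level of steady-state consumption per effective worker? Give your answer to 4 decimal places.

c_gold ≈ 1.1727

The effective depreciation rate is n + g + δ = 0.03 + 0.01 + 0.05 = 0.09.
Maximizing c = f(k) − (n+g+δ)·k gives f'(k) = n+g+δ, i.e. 0.3·k^(0.3−1) = 0.09, so k_gold = (0.3/0.09)^(1/0.7) ≈ 5.5843.
y_gold = 5.5843^0.3 ≈ 1.6753.
c_gold = y_gold − (n+g+δ)·k_gold = 1.6753 − 0.09·5.5843 ≈ 1.1727.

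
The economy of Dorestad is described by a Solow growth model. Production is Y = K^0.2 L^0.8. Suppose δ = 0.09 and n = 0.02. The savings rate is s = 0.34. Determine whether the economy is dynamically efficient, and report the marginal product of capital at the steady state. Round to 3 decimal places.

Capital per worker breaks even when investment replaces (n + δ)·k; here n + δ = 0.11.
Steady-state k*: s·k^0.2 = 0.11·k gives k* = (0.34/0.11)^(1/0.8) ≈ 4.0983.
MPK = 0.2·4.0983^(-0.8) ≈ 0.0647.
MPK < n+δ = 0.11, so the economy is dynamically inefficient (over-saving).

dynamically inefficient; MPK ≈ 0.065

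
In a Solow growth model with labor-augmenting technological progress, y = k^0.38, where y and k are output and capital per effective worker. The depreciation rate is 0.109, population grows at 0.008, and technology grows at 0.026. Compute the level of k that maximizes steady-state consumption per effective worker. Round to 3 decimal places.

k_gold ≈ 4.837

n + g + δ = 0.008 + 0.026 + 0.109 = 0.143.
Golden rule sets MPK = n+g+δ: 0.38·k^(0.38−1) = 0.143, so k_gold = (0.38/0.143)^(1/0.62) ≈ 4.8372.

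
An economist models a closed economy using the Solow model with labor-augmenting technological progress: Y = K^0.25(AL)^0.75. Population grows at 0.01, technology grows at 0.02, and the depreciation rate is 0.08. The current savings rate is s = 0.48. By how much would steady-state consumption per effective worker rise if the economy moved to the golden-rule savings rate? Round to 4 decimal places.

Capital per effective worker breaks even when investment replaces (n + g + δ)·k; here n + g + δ = 0.11.
Current steady state (s = 0.48): k* = (0.48/0.11)^(1/0.75) ≈ 7.1307, y* = 7.1307^0.25 ≈ 1.6341, c* = (1−0.48)·1.6341 ≈ 0.8497.
Golden rule sets MPK = n+g+δ: 0.25·k^(0.25−1) = 0.11, so k_gold = (0.25/0.11)^(1/0.75) ≈ 2.9881.
y_gold = 2.9881^0.25 ≈ 1.3148, c_gold = y_gold − 0.11·k_gold ≈ 0.9861.
Gain: Δc = 0.9861 − 0.8497 ≈ 0.1363.

Δc ≈ 0.1363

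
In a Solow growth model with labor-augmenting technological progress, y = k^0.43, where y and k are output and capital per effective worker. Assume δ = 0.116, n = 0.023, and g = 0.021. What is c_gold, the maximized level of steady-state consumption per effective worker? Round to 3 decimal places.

n + g + δ = 0.023 + 0.021 + 0.116 = 0.16.
Setting f'(k) = n+g+δ gives 0.43·k^(0.43−1) = 0.16, hence k_gold = (0.43/0.16)^(1/0.57) ≈ 5.6656.
y_gold = 5.6656^0.43 ≈ 2.1081.
c_gold = y_gold − (n+g+δ)·k_gold = 2.1081 − 0.16·5.6656 ≈ 1.2016.

c_gold ≈ 1.202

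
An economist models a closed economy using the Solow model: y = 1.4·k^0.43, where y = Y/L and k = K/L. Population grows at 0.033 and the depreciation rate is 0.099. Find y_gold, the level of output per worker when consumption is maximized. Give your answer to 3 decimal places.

y_gold ≈ 4.398

Break-even investment rate: n + δ = 0.033 + 0.099 = 0.132.
Golden rule sets MPK = n+δ: 0.43·1.4·k^(0.43−1) = 0.132, so k_gold = (0.43·1.4/0.132)^(1/0.57) ≈ 14.3278.
Output: y_gold = 1.4·k_gold^0.43 = 1.4·14.3278^0.43 ≈ 4.3983.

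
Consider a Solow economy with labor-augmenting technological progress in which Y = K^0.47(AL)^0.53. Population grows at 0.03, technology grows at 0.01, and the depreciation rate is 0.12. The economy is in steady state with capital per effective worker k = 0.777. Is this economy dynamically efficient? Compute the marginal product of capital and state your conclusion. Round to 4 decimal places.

dynamically efficient; MPK ≈ 0.5372

Break-even investment rate: n + g + δ = 0.03 + 0.01 + 0.12 = 0.16.
MPK = 0.47·k^(0.47−1) = 0.47·0.777^(-0.53) ≈ 0.5372.
MPK > 0.16, so the economy is dynamically efficient (under-saving).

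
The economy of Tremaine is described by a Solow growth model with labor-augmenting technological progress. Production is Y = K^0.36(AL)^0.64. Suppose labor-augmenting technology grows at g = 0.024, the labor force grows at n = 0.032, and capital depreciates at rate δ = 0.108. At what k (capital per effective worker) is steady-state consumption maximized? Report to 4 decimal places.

n + g + δ = 0.032 + 0.024 + 0.108 = 0.164.
At the golden rule the marginal product of capital equals n+g+δ: 0.36·k^(0.36−1) = 0.164. Solving, k_gold = (0.36/0.164)^(1/0.64) ≈ 3.4161.

k_gold ≈ 3.4161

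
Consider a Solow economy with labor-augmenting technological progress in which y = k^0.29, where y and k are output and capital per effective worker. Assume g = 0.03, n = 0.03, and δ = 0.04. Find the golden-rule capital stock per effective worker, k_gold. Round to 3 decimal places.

Break-even investment rate: n + g + δ = 0.03 + 0.03 + 0.04 = 0.1.
Golden rule sets MPK = n+g+δ: 0.29·k^(0.29−1) = 0.1, so k_gold = (0.29/0.1)^(1/0.71) ≈ 4.4799.

k_gold ≈ 4.480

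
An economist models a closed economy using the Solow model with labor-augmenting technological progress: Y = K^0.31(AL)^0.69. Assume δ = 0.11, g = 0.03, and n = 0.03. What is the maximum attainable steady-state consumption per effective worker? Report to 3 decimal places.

c_gold ≈ 0.904

n + g + δ = 0.03 + 0.03 + 0.11 = 0.17.
Setting f'(k) = n+g+δ gives 0.31·k^(0.31−1) = 0.17, hence k_gold = (0.31/0.17)^(1/0.69) ≈ 2.3886.
y_gold = 2.3886^0.31 ≈ 1.3099.
c_gold = y_gold − (n+g+δ)·k_gold = 1.3099 − 0.17·2.3886 ≈ 0.9038.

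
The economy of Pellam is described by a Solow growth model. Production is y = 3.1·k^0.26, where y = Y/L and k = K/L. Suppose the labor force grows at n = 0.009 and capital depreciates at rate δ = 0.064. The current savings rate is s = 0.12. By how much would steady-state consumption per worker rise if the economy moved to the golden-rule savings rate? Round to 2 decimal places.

The effective depreciation rate is n + δ = 0.009 + 0.064 = 0.073.
Current steady state (s = 0.12): k* = (0.12·3.1/0.073)^(1/0.74) ≈ 9.0303, y* = 3.1·9.0303^0.26 ≈ 5.4934, c* = (1−0.12)·5.4934 ≈ 4.8342.
Maximizing c = f(k) − (n+δ)·k gives f'(k) = n+δ, i.e. 0.26·3.1·k^(0.26−1) = 0.073, so k_gold = (0.26·3.1/0.073)^(1/0.74) ≈ 25.6730.
y_gold = 3.1·25.6730^0.26 ≈ 7.2082, c_gold = y_gold − 0.073·k_gold ≈ 5.3341.
Gain: Δc = 5.3341 − 4.8342 ≈ 0.4998.

Δc ≈ 0.50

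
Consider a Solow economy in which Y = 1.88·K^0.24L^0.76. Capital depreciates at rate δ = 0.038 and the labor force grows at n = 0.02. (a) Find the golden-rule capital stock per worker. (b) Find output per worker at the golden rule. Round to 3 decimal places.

(a) k_gold ≈ 14.869; (b) y_gold ≈ 3.593

Capital per worker breaks even when investment replaces (n + δ)·k; here n + δ = 0.058.
Maximizing c = f(k) − (n+δ)·k gives f'(k) = n+δ, i.e. 0.24·1.88·k^(0.24−1) = 0.058, so k_gold = (0.24·1.88/0.058)^(1/0.76) ≈ 14.8693.
y_gold = 1.88·14.8693^0.24 ≈ 3.5934.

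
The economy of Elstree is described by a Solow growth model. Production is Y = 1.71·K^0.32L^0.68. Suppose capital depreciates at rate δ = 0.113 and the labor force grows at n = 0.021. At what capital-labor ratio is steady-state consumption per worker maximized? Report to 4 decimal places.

n + δ = 0.021 + 0.113 = 0.134.
At the golden rule the marginal product of capital equals n+δ: 0.32·1.71·k^(0.32−1) = 0.134. Solving, k_gold = (0.32·1.71/0.134)^(1/0.68) ≈ 7.9175.

k_gold ≈ 7.9175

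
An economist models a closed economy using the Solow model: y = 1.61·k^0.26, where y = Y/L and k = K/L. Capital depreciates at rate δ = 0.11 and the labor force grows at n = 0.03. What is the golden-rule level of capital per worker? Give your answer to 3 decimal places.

k_gold ≈ 4.393

n + δ = 0.03 + 0.11 = 0.14.
Setting f'(k) = n+δ gives 0.26·1.61·k^(0.26−1) = 0.14, hence k_gold = (0.26·1.61/0.14)^(1/0.74) ≈ 4.3934.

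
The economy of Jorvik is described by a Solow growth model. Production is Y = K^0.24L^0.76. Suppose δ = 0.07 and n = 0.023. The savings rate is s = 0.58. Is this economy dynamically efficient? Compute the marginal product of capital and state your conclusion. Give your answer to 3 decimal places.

dynamically inefficient; MPK ≈ 0.038

The effective depreciation rate is n + δ = 0.023 + 0.07 = 0.093.
Steady-state k*: s·k^0.24 = 0.093·k gives k* = (0.58/0.093)^(1/0.76) ≈ 11.1168.
MPK = 0.24·11.1168^(-0.76) ≈ 0.0385.
MPK < n+δ = 0.093, so the economy is dynamically inefficient (over-saving).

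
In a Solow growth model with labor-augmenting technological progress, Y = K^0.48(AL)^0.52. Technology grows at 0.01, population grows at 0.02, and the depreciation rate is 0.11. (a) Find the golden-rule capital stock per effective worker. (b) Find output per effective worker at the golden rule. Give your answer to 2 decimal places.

Break-even investment rate: n + g + δ = 0.02 + 0.01 + 0.11 = 0.14.
Golden rule sets MPK = n+g+δ: 0.48·k^(0.48−1) = 0.14, so k_gold = (0.48/0.14)^(1/0.52) ≈ 10.6921.
y_gold = 10.6921^0.48 ≈ 3.1185.

(a) k_gold ≈ 10.69; (b) y_gold ≈ 3.12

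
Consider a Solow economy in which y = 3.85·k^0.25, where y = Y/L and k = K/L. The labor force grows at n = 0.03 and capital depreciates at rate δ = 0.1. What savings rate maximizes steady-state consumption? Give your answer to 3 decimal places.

s_gold = 0.250

n + δ = 0.03 + 0.1 = 0.13.
At the golden rule MPK = n+δ, and in any Cobb-Douglas steady state s = (n+δ)·k/y = MPK·k/y = capital's share 0.25.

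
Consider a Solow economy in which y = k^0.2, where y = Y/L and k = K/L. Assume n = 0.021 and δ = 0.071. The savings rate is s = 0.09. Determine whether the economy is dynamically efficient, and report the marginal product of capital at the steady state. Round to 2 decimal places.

dynamically efficient; MPK ≈ 0.20

n + δ = 0.021 + 0.071 = 0.092.
Steady-state k*: s·k^0.2 = 0.092·k gives k* = (0.09/0.092)^(1/0.8) ≈ 0.9729.
MPK = 0.2·0.9729^(-0.8) ≈ 0.2044.
MPK > n+δ = 0.092, so the economy is dynamically efficient (under-saving).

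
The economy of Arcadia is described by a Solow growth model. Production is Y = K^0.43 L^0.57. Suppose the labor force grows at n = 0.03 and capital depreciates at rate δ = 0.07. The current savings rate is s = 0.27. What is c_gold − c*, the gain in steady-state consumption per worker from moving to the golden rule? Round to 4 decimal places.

n + δ = 0.03 + 0.07 = 0.1.
Current steady state (s = 0.27): k* = (0.27/0.1)^(1/0.57) ≈ 5.7119, y* = 5.7119^0.43 ≈ 2.1155, c* = (1−0.27)·2.1155 ≈ 1.5443.
At the golden rule the marginal product of capital equals n+δ: 0.43·k^(0.43−1) = 0.1. Solving, k_gold = (0.43/0.1)^(1/0.57) ≈ 12.9225.
y_gold = 12.9225^0.43 ≈ 3.0052, c_gold = y_gold − 0.1·k_gold ≈ 1.7130.
Gain: Δc = 1.7130 − 1.5443 ≈ 0.1687.

Δc ≈ 0.1687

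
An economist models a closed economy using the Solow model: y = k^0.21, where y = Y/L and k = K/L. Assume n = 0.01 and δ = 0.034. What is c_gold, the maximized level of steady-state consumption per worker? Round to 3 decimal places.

c_gold ≈ 1.197

Capital per worker breaks even when investment replaces (n + δ)·k; here n + δ = 0.044.
Maximizing c = f(k) − (n+δ)·k gives f'(k) = n+δ, i.e. 0.21·k^(0.21−1) = 0.044, so k_gold = (0.21/0.044)^(1/0.79) ≈ 7.2310.
y_gold = 7.2310^0.21 ≈ 1.5151.
c_gold = y_gold − (n+δ)·k_gold = 1.5151 − 0.044·7.2310 ≈ 1.1969.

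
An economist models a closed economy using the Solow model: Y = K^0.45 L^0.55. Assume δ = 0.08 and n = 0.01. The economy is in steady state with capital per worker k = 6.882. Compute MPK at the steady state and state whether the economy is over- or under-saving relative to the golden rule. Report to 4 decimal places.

under-saving; MPK ≈ 0.1558

The effective depreciation rate is n + δ = 0.01 + 0.08 = 0.09.
MPK = 0.45·k^(0.45−1) = 0.45·6.882^(-0.55) ≈ 0.1558.
MPK > 0.09, so the economy is dynamically efficient (under-saving).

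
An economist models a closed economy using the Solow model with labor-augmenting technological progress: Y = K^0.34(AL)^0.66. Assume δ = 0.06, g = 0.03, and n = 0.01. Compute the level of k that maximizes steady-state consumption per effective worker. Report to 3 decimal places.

k_gold ≈ 6.387

Break-even investment rate: n + g + δ = 0.01 + 0.03 + 0.06 = 0.1.
Maximizing c = f(k) − (n+g+δ)·k gives f'(k) = n+g+δ, i.e. 0.34·k^(0.34−1) = 0.1, so k_gold = (0.34/0.1)^(1/0.66) ≈ 6.3866.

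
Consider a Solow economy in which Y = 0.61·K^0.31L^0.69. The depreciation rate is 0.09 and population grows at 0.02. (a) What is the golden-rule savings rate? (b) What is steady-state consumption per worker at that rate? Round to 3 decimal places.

n + δ = 0.02 + 0.09 = 0.11.
For Cobb-Douglas, s_gold equals capital's share: s_gold = 0.31.
Setting f'(k) = n+δ gives 0.31·0.61·k^(0.31−1) = 0.11, hence k_gold = (0.31·0.61/0.11)^(1/0.69) ≈ 2.1929.
y_gold = 0.61·2.1929^0.31 ≈ 0.7781; c_gold = (1−0.31)·y_gold ≈ 0.5369.

(a) s_gold = 0.310; (b) c_gold ≈ 0.537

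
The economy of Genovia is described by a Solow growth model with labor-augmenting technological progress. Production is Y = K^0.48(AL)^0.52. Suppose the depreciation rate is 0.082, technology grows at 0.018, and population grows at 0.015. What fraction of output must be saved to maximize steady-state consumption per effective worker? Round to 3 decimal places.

s_gold = 0.480

n + g + δ = 0.015 + 0.018 + 0.082 = 0.115.
At the golden rule MPK = n+g+δ, and in any Cobb-Douglas steady state s = (n+g+δ)·k/y = MPK·k/y = capital's share 0.48.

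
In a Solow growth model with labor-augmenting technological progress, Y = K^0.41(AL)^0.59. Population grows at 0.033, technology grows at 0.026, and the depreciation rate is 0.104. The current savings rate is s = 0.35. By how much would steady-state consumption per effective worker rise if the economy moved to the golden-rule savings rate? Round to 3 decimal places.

The effective depreciation rate is n + g + δ = 0.033 + 0.026 + 0.104 = 0.163.
Current steady state (s = 0.35): k* = (0.35/0.163)^(1/0.59) ≈ 3.6518, y* = 3.6518^0.41 ≈ 1.7007, c* = (1−0.35)·1.7007 ≈ 1.1055.
Maximizing c = f(k) − (n+g+δ)·k gives f'(k) = n+g+δ, i.e. 0.41·k^(0.41−1) = 0.163, so k_gold = (0.41/0.163)^(1/0.59) ≈ 4.7750.
y_gold = 4.7750^0.41 ≈ 1.8984, c_gold = y_gold − 0.163·k_gold ≈ 1.1200.
Gain: Δc = 1.1200 − 1.1055 ≈ 0.0146.

Δc ≈ 0.015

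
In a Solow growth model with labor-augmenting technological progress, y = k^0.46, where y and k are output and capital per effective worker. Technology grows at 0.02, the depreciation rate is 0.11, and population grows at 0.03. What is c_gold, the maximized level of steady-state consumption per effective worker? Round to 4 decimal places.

Capital per effective worker breaks even when investment replaces (n + g + δ)·k; here n + g + δ = 0.16.
Setting f'(k) = n+g+δ gives 0.46·k^(0.46−1) = 0.16, hence k_gold = (0.46/0.16)^(1/0.54) ≈ 7.0685.
y_gold = 7.0685^0.46 ≈ 2.4586.
c_gold = y_gold − (n+g+δ)·k_gold = 2.4586 − 0.16·7.0685 ≈ 1.3277.

c_gold ≈ 1.3277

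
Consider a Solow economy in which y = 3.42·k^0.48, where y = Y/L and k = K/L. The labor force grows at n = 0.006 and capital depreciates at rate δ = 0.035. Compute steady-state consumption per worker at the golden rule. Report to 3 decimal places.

c_gold ≈ 53.610

Capital per worker breaks even when investment replaces (n + δ)·k; here n + δ = 0.041.
Golden rule sets MPK = n+δ: 0.48·3.42·k^(0.48−1) = 0.041, so k_gold = (0.48·3.42/0.041)^(1/0.52) ≈ 1206.9771.
y_gold = 3.42·1206.9771^0.48 ≈ 103.0960.
c_gold = y_gold − (n+δ)·k_gold = 103.0960 − 0.041·1206.9771 ≈ 53.6099.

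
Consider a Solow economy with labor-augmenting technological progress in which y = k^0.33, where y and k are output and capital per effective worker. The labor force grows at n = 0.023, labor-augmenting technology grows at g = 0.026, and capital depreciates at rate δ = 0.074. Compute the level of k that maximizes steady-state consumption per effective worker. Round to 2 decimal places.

k_gold ≈ 4.36

Break-even investment rate: n + g + δ = 0.023 + 0.026 + 0.074 = 0.123.
At the golden rule the marginal product of capital equals n+g+δ: 0.33·k^(0.33−1) = 0.123. Solving, k_gold = (0.33/0.123)^(1/0.67) ≈ 4.3623.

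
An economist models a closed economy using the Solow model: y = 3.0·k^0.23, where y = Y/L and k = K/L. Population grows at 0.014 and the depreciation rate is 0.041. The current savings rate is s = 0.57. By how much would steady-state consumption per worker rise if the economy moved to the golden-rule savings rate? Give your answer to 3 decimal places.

Break-even investment rate: n + δ = 0.014 + 0.041 = 0.055.
Current steady state (s = 0.57): k* = (0.57·3.0/0.055)^(1/0.77) ≈ 86.7931, y* = 3.0·86.7931^0.23 ≈ 8.3748, c* = (1−0.57)·8.3748 ≈ 3.6012.
Maximizing c = f(k) − (n+δ)·k gives f'(k) = n+δ, i.e. 0.23·3.0·k^(0.23−1) = 0.055, so k_gold = (0.23·3.0/0.055)^(1/0.77) ≈ 26.7058.
y_gold = 3.0·26.7058^0.23 ≈ 6.3862, c_gold = y_gold − 0.055·k_gold ≈ 4.9174.
Gain: Δc = 4.9174 − 3.6012 ≈ 1.3162.

Δc ≈ 1.316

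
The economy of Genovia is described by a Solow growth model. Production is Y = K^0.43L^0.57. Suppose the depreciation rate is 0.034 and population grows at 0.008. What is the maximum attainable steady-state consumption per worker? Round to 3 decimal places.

c_gold ≈ 3.296

Capital per worker breaks even when investment replaces (n + δ)·k; here n + δ = 0.042.
Maximizing c = f(k) − (n+δ)·k gives f'(k) = n+δ, i.e. 0.43·k^(0.43−1) = 0.042, so k_gold = (0.43/0.042)^(1/0.57) ≈ 59.1990.
y_gold = 59.1990^0.43 ≈ 5.7822.
c_gold = y_gold − (n+δ)·k_gold = 5.7822 − 0.042·59.1990 ≈ 3.2959.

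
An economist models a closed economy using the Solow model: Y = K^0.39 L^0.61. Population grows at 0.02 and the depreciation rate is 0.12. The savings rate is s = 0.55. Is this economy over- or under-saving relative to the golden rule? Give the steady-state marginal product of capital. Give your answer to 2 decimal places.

Break-even investment rate: n + δ = 0.02 + 0.12 = 0.14.
Steady-state k*: s·k^0.39 = 0.14·k gives k* = (0.55/0.14)^(1/0.61) ≈ 9.4223.
MPK = 0.39·9.4223^(-0.61) ≈ 0.0993.
MPK < n+δ = 0.14, so the economy is dynamically inefficient (over-saving).

over-saving; MPK ≈ 0.10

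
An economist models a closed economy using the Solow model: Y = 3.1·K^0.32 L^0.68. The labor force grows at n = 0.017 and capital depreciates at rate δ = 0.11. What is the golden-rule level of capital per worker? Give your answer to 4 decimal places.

k_gold ≈ 20.5497

Capital per worker breaks even when investment replaces (n + δ)·k; here n + δ = 0.127.
Golden rule sets MPK = n+δ: 0.32·3.1·k^(0.32−1) = 0.127, so k_gold = (0.32·3.1/0.127)^(1/0.68) ≈ 20.5497.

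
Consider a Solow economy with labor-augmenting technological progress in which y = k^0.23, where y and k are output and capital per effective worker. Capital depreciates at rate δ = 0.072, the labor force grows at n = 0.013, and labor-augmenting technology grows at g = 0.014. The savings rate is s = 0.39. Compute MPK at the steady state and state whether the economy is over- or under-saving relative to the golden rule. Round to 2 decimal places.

over-saving; MPK ≈ 0.06

Capital per effective worker breaks even when investment replaces (n + g + δ)·k; here n + g + δ = 0.099.
Steady-state k*: s·k^0.23 = 0.099·k gives k* = (0.39/0.099)^(1/0.77) ≈ 5.9331.
MPK = 0.23·5.9331^(-0.77) ≈ 0.0584.
MPK < n+g+δ = 0.099, so the economy is dynamically inefficient (over-saving).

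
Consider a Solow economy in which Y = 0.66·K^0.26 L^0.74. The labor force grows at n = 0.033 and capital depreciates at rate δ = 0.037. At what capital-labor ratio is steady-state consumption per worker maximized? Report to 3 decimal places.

Capital per worker breaks even when investment replaces (n + δ)·k; here n + δ = 0.07.
At the golden rule the marginal product of capital equals n+δ: 0.26·0.66·k^(0.26−1) = 0.07. Solving, k_gold = (0.26·0.66/0.07)^(1/0.74) ≈ 3.3592.

k_gold ≈ 3.359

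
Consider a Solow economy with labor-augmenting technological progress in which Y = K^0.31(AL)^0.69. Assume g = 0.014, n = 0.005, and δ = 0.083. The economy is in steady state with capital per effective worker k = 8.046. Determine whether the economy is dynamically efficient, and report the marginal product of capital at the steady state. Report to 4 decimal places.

dynamically inefficient; MPK ≈ 0.0735

n + g + δ = 0.005 + 0.014 + 0.083 = 0.102.
MPK = 0.31·k^(0.31−1) = 0.31·8.046^(-0.69) ≈ 0.0735.
MPK < 0.102, so the economy is dynamically inefficient (over-saving).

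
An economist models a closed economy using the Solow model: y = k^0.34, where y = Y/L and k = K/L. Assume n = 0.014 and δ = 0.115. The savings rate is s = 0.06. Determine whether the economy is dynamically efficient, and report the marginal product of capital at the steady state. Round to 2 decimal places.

The effective depreciation rate is n + δ = 0.014 + 0.115 = 0.129.
Steady-state k*: s·k^0.34 = 0.129·k gives k* = (0.06/0.129)^(1/0.66) ≈ 0.3135.
MPK = 0.34·0.3135^(-0.66) ≈ 0.7310.
MPK > n+δ = 0.129, so the economy is dynamically efficient (under-saving).

dynamically efficient; MPK ≈ 0.73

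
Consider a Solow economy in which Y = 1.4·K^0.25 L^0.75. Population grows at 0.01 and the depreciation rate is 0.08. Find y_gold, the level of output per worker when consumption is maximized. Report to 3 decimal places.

y_gold ≈ 2.202

The effective depreciation rate is n + δ = 0.01 + 0.08 = 0.09.
Maximizing c = f(k) − (n+δ)·k gives f'(k) = n+δ, i.e. 0.25·1.4·k^(0.25−1) = 0.09, so k_gold = (0.25·1.4/0.09)^(1/0.75) ≈ 6.1155.
Output: y_gold = 1.4·k_gold^0.25 = 1.4·6.1155^0.25 ≈ 2.2016.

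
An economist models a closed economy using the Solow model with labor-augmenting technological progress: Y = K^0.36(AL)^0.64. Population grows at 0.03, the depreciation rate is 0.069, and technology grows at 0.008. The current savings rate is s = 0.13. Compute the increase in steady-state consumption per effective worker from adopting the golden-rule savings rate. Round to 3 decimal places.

Δc ≈ 0.296

n + g + δ = 0.03 + 0.008 + 0.069 = 0.107.
Current steady state (s = 0.13): k* = (0.13/0.107)^(1/0.64) ≈ 1.3556, y* = 1.3556^0.36 ≈ 1.1157, c* = (1−0.13)·1.1157 ≈ 0.9707.
Maximizing c = f(k) − (n+g+δ)·k gives f'(k) = n+g+δ, i.e. 0.36·k^(0.36−1) = 0.107, so k_gold = (0.36/0.107)^(1/0.64) ≈ 6.6575.
y_gold = 6.6575^0.36 ≈ 1.9788, c_gold = y_gold − 0.107·k_gold ≈ 1.2664.
Gain: Δc = 1.2664 − 0.9707 ≈ 0.2957.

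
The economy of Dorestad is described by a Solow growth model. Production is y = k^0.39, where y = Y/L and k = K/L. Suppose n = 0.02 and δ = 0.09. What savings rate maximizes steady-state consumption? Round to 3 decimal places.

n + δ = 0.02 + 0.09 = 0.11.
At the golden rule MPK = n+δ, and in any Cobb-Douglas steady state s = (n+δ)·k/y = MPK·k/y = capital's share 0.39.

s_gold = 0.390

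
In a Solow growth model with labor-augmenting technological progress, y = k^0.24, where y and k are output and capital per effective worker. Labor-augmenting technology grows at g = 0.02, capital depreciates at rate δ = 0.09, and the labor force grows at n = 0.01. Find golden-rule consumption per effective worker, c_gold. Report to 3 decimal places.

The effective depreciation rate is n + g + δ = 0.01 + 0.02 + 0.09 = 0.12.
Maximizing c = f(k) − (n+g+δ)·k gives f'(k) = n+g+δ, i.e. 0.24·k^(0.24−1) = 0.12, so k_gold = (0.24/0.12)^(1/0.76) ≈ 2.4894.
y_gold = 2.4894^0.24 ≈ 1.2447.
c_gold = y_gold − (n+g+δ)·k_gold = 1.2447 − 0.12·2.4894 ≈ 0.9460.

c_gold ≈ 0.946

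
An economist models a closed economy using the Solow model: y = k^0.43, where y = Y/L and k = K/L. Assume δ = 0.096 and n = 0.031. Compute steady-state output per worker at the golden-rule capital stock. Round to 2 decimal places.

Capital per worker breaks even when investment replaces (n + δ)·k; here n + δ = 0.127.
Golden rule sets MPK = n+δ: 0.43·k^(0.43−1) = 0.127, so k_gold = (0.43/0.127)^(1/0.57) ≈ 8.4964.
Output: y_gold = k_gold^0.43 = 8.4964^0.43 ≈ 2.5094.

y_gold ≈ 2.51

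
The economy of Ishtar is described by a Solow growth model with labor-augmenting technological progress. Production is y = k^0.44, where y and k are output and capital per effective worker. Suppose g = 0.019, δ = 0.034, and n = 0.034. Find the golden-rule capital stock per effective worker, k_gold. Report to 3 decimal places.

Capital per effective worker breaks even when investment replaces (n + g + δ)·k; here n + g + δ = 0.087.
At the golden rule the marginal product of capital equals n+g+δ: 0.44·k^(0.44−1) = 0.087. Solving, k_gold = (0.44/0.087)^(1/0.56) ≈ 18.0727.

k_gold ≈ 18.073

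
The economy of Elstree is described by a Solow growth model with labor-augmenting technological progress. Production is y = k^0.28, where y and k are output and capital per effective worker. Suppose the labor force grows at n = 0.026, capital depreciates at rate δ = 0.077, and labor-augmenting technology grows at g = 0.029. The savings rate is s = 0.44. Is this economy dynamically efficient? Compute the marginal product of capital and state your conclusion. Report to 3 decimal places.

dynamically inefficient; MPK ≈ 0.084

The effective depreciation rate is n + g + δ = 0.026 + 0.029 + 0.077 = 0.132.
Steady-state k*: s·k^0.28 = 0.132·k gives k* = (0.44/0.132)^(1/0.72) ≈ 5.3238.
MPK = 0.28·5.3238^(-0.72) ≈ 0.0840.
MPK < n+g+δ = 0.132, so the economy is dynamically inefficient (over-saving).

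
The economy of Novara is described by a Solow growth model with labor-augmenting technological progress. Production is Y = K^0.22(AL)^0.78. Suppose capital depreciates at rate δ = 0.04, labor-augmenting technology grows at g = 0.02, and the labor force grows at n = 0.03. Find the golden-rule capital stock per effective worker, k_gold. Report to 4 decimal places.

k_gold ≈ 3.1453

The effective depreciation rate is n + g + δ = 0.03 + 0.02 + 0.04 = 0.09.
At the golden rule the marginal product of capital equals n+g+δ: 0.22·k^(0.22−1) = 0.09. Solving, k_gold = (0.22/0.09)^(1/0.78) ≈ 3.1453.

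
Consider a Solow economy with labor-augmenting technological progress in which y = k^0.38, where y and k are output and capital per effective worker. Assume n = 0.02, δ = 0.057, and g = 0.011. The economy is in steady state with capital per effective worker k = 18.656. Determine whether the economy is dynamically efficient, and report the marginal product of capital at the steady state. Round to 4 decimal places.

The effective depreciation rate is n + g + δ = 0.02 + 0.011 + 0.057 = 0.088.
MPK = 0.38·k^(0.38−1) = 0.38·18.656^(-0.62) ≈ 0.0619.
MPK < 0.088, so the economy is dynamically inefficient (over-saving).

dynamically inefficient; MPK ≈ 0.0619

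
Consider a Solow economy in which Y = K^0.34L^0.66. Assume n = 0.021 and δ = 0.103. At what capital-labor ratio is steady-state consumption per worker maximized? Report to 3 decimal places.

k_gold ≈ 4.610

Break-even investment rate: n + δ = 0.021 + 0.103 = 0.124.
Maximizing c = f(k) − (n+δ)·k gives f'(k) = n+δ, i.e. 0.34·k^(0.34−1) = 0.124, so k_gold = (0.34/0.124)^(1/0.66) ≈ 4.6102.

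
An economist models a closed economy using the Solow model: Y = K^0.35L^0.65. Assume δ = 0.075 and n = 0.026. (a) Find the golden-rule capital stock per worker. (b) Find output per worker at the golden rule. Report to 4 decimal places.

(a) k_gold ≈ 6.7667; (b) y_gold ≈ 1.9527

The effective depreciation rate is n + δ = 0.026 + 0.075 = 0.101.
Golden rule sets MPK = n+δ: 0.35·k^(0.35−1) = 0.101, so k_gold = (0.35/0.101)^(1/0.65) ≈ 6.7667.
y_gold = 6.7667^0.35 ≈ 1.9527.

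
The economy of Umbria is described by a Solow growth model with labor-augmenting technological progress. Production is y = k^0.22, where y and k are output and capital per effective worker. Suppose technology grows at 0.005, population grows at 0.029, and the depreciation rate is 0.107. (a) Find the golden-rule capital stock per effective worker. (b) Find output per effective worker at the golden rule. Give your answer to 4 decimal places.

n + g + δ = 0.029 + 0.005 + 0.107 = 0.141.
Golden rule sets MPK = n+g+δ: 0.22·k^(0.22−1) = 0.141, so k_gold = (0.22/0.141)^(1/0.78) ≈ 1.7689.
y_gold = 1.7689^0.22 ≈ 1.1337.

(a) k_gold ≈ 1.7689; (b) y_gold ≈ 1.1337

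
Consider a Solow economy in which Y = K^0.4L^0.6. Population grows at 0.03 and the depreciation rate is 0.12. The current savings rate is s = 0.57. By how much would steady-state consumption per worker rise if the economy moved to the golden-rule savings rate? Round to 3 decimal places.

The effective depreciation rate is n + δ = 0.03 + 0.12 = 0.15.
Current steady state (s = 0.57): k* = (0.57/0.15)^(1/0.6) ≈ 9.2535, y* = 9.2535^0.4 ≈ 2.4351, c* = (1−0.57)·2.4351 ≈ 1.0471.
Golden rule sets MPK = n+δ: 0.4·k^(0.4−1) = 0.15, so k_gold = (0.4/0.15)^(1/0.6) ≈ 5.1280.
y_gold = 5.1280^0.4 ≈ 1.9230, c_gold = y_gold − 0.15·k_gold ≈ 1.1538.
Gain: Δc = 1.1538 − 1.0471 ≈ 0.1067.

Δc ≈ 0.107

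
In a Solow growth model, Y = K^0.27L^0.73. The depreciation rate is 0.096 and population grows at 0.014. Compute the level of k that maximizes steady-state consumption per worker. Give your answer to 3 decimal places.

k_gold ≈ 3.421

Capital per worker breaks even when investment replaces (n + δ)·k; here n + δ = 0.11.
Golden rule sets MPK = n+δ: 0.27·k^(0.27−1) = 0.11, so k_gold = (0.27/0.11)^(1/0.73) ≈ 3.4214.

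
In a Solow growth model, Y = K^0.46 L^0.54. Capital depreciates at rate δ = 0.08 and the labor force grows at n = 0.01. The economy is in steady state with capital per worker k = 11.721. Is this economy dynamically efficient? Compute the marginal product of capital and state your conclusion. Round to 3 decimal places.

Break-even investment rate: n + δ = 0.01 + 0.08 = 0.09.
MPK = 0.46·k^(0.46−1) = 0.46·11.721^(-0.54) ≈ 0.1218.
MPK > 0.09, so the economy is dynamically efficient (under-saving).

dynamically efficient; MPK ≈ 0.122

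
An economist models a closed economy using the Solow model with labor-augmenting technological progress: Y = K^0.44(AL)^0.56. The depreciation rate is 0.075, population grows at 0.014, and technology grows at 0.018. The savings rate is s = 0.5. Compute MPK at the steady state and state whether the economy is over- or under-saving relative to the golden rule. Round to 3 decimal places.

over-saving; MPK ≈ 0.094

The effective depreciation rate is n + g + δ = 0.014 + 0.018 + 0.075 = 0.107.
Steady-state k*: s·k^0.44 = 0.107·k gives k* = (0.5/0.107)^(1/0.56) ≈ 15.6924.
MPK = 0.44·15.6924^(-0.56) ≈ 0.0942.
MPK < n+g+δ = 0.107, so the economy is dynamically inefficient (over-saving).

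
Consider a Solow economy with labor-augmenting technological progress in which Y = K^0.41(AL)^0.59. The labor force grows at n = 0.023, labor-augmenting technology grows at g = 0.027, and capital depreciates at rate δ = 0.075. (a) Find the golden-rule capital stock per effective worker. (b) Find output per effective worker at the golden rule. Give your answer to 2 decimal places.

(a) k_gold ≈ 7.49; (b) y_gold ≈ 2.28

The effective depreciation rate is n + g + δ = 0.023 + 0.027 + 0.075 = 0.125.
Maximizing c = f(k) − (n+g+δ)·k gives f'(k) = n+g+δ, i.e. 0.41·k^(0.41−1) = 0.125, so k_gold = (0.41/0.125)^(1/0.59) ≈ 7.4879.
y_gold = 7.4879^0.41 ≈ 2.2829.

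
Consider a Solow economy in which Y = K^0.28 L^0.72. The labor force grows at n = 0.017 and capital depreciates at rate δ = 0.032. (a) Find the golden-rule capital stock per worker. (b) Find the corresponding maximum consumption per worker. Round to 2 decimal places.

(a) k_gold ≈ 11.25; (b) c_gold ≈ 1.42

n + δ = 0.017 + 0.032 = 0.049.
Setting f'(k) = n+δ gives 0.28·k^(0.28−1) = 0.049, hence k_gold = (0.28/0.049)^(1/0.72) ≈ 11.2548.
y_gold = 11.2548^0.28 ≈ 1.9696; c_gold = y_gold − 0.049·k_gold ≈ 1.4181.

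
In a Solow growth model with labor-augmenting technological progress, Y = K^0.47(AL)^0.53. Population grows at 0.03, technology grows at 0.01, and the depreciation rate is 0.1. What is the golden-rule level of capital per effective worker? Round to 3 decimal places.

k_gold ≈ 9.826

Break-even investment rate: n + g + δ = 0.03 + 0.01 + 0.1 = 0.14.
At the golden rule the marginal product of capital equals n+g+δ: 0.47·k^(0.47−1) = 0.14. Solving, k_gold = (0.47/0.14)^(1/0.53) ≈ 9.8264.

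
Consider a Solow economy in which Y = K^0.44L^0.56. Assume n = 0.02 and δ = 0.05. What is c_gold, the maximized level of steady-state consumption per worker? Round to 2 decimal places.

n + δ = 0.02 + 0.05 = 0.07.
Golden rule sets MPK = n+δ: 0.44·k^(0.44−1) = 0.07, so k_gold = (0.44/0.07)^(1/0.56) ≈ 26.6461.
y_gold = 26.6461^0.44 ≈ 4.2391.
c_gold = y_gold − (n+δ)·k_gold = 4.2391 − 0.07·26.6461 ≈ 2.3739.

c_gold ≈ 2.37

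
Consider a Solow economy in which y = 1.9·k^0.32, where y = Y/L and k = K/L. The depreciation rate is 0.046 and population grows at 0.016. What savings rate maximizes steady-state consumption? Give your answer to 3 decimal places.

s_gold = 0.320

Break-even investment rate: n + δ = 0.016 + 0.046 = 0.062.
At the golden rule MPK = n+δ, and in any Cobb-Douglas steady state s = (n+δ)·k/y = MPK·k/y = capital's share 0.32.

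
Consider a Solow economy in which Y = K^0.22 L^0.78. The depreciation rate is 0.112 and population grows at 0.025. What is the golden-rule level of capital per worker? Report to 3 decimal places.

Break-even investment rate: n + δ = 0.025 + 0.112 = 0.137.
Golden rule sets MPK = n+δ: 0.22·k^(0.22−1) = 0.137, so k_gold = (0.22/0.137)^(1/0.78) ≈ 1.8354.

k_gold ≈ 1.835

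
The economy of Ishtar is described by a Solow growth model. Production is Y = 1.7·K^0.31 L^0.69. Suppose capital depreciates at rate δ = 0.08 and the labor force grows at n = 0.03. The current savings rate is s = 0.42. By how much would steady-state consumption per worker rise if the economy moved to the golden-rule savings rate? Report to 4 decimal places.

Break-even investment rate: n + δ = 0.03 + 0.08 = 0.11.
Current steady state (s = 0.42): k* = (0.42·1.7/0.11)^(1/0.69) ≈ 15.0402, y* = 1.7·15.0402^0.31 ≈ 3.9391, c* = (1−0.42)·3.9391 ≈ 2.2847.
At the golden rule the marginal product of capital equals n+δ: 0.31·1.7·k^(0.31−1) = 0.11. Solving, k_gold = (0.31·1.7/0.11)^(1/0.69) ≈ 9.6853.
y_gold = 1.7·9.6853^0.31 ≈ 3.4367, c_gold = y_gold − 0.11·k_gold ≈ 2.3713.
Gain: Δc = 2.3713 − 2.2847 ≈ 0.0867.

Δc ≈ 0.0867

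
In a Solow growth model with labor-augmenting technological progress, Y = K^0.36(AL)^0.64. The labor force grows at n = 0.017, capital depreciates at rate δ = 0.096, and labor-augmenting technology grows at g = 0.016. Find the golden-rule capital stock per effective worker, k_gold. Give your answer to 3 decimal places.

Break-even investment rate: n + g + δ = 0.017 + 0.016 + 0.096 = 0.129.
Golden rule sets MPK = n+g+δ: 0.36·k^(0.36−1) = 0.129, so k_gold = (0.36/0.129)^(1/0.64) ≈ 4.9708.

k_gold ≈ 4.971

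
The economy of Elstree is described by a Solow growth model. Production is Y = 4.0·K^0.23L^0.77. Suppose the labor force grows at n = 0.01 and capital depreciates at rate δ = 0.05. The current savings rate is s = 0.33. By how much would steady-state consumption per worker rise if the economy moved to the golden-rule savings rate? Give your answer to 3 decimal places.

Δc ≈ 0.214

Break-even investment rate: n + δ = 0.01 + 0.05 = 0.06.
Current steady state (s = 0.33): k* = (0.33·4.0/0.06)^(1/0.77) ≈ 55.3868, y* = 4.0·55.3868^0.23 ≈ 10.0703, c* = (1−0.33)·10.0703 ≈ 6.7471.
Golden rule sets MPK = n+δ: 0.23·4.0·k^(0.23−1) = 0.06, so k_gold = (0.23·4.0/0.06)^(1/0.77) ≈ 34.6567.
y_gold = 4.0·34.6567^0.23 ≈ 9.0409, c_gold = y_gold − 0.06·k_gold ≈ 6.9615.
Gain: Δc = 6.9615 − 6.7471 ≈ 0.2144.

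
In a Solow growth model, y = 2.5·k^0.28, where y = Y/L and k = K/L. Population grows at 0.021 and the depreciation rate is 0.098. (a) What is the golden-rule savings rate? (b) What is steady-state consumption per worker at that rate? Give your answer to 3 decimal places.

(a) s_gold = 0.280; (b) c_gold ≈ 3.585

Capital per worker breaks even when investment replaces (n + δ)·k; here n + δ = 0.119.
For Cobb-Douglas, s_gold equals capital's share: s_gold = 0.28.
Maximizing c = f(k) − (n+δ)·k gives f'(k) = n+δ, i.e. 0.28·2.5·k^(0.28−1) = 0.119, so k_gold = (0.28·2.5/0.119)^(1/0.72) ≈ 11.7171.
y_gold = 2.5·11.7171^0.28 ≈ 4.9798; c_gold = (1−0.28)·y_gold ≈ 3.5854.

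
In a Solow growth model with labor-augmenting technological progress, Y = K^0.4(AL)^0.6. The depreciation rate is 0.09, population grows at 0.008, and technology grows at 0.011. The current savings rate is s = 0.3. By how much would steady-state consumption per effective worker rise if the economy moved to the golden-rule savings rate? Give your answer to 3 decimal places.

Δc ≈ 0.053

The effective depreciation rate is n + g + δ = 0.008 + 0.011 + 0.09 = 0.109.
Current steady state (s = 0.3): k* = (0.3/0.109)^(1/0.6) ≈ 5.4054, y* = 5.4054^0.4 ≈ 1.9639, c* = (1−0.3)·1.9639 ≈ 1.3748.
At the golden rule the marginal product of capital equals n+g+δ: 0.4·k^(0.4−1) = 0.109. Solving, k_gold = (0.4/0.109)^(1/0.6) ≈ 8.7308.
y_gold = 8.7308^0.4 ≈ 2.3792, c_gold = y_gold − 0.109·k_gold ≈ 1.4275.
Gain: Δc = 1.4275 − 1.3748 ≈ 0.0527.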